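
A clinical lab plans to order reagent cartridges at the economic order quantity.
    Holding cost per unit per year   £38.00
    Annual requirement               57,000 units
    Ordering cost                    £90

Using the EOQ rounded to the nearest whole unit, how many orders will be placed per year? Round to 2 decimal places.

Optimal lot size Q* = (2 × 57,000 × £90 / £38)^½ ≈ 519.62 → Q = 520
Orders per year = D/Q = 57,000 / 520 = 109.615

109.62 orders per year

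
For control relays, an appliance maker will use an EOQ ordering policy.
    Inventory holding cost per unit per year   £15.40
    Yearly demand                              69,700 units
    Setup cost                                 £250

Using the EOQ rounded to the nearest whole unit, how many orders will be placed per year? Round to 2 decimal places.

2DS/H = 2·69,700·250/15.4 = 2,262,987.01
EOQ = √2,262,987.01 ≈ 1,504.32 → Q = 1,504
N = D/Q = 69,700/1,504 ≈ 46.343 orders/yr

46.34 orders per year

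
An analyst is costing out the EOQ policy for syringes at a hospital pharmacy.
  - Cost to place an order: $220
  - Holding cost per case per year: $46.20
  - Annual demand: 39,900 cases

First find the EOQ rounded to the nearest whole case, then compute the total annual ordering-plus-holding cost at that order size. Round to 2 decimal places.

$28,479.60

Optimal lot size Q* = (2 × 39,900 × $220 / $46.2)^½ ≈ 616.44 → Q = 616 cases
Ordering: D/Q × S = 39,900/616 × $220 = $14,250.00
Holding:  Q/2 × H = 616/2 × $46.2 = $14,229.60
Total = $14,250.00 + $14,229.60 = $28,479.60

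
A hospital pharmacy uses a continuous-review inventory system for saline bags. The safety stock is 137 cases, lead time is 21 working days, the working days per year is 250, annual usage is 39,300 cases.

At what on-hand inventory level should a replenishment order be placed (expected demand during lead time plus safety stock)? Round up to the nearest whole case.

3,439 cases

Daily demand d = 39,300 / 250 = 157.200 cases/day
Demand during lead time = 157.200 × 21 = 3,301.20
Reorder point = 3,301.20 + 137 = 3,438.20 → round up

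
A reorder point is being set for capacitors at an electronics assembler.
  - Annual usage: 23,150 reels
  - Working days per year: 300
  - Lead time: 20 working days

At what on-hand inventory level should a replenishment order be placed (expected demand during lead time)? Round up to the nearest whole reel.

Daily demand d = 23,150 / 300 = 77.167 reels/day
Demand during lead time = 77.167 × 20 = 1,543.33
Reorder point = 1,543.33 → round up

1,544 reels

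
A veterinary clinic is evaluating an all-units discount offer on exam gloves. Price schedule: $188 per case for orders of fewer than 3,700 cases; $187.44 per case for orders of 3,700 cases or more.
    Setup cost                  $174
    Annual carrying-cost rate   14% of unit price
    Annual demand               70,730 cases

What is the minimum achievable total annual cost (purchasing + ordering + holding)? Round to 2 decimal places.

$13,309,504.38

H₁ = 14%×$188 = $26.3200;  H₂ = 14%×$187.44 = $26.2416
EOQ₁ = √(2×70,730×174/26.3200) = 967.05  (< 3,700, feasible at tier 1)
EOQ₂ = √(2×70,730×174/26.2416) = 968.49  (< 3,700 → use Q = 3,700 at tier-2 price)
TC(tier 1 (EOQ₁), Q≈967.0) = $13,322,692.73
TC(tier 2, Q≈3,700.0) = $13,309,504.38
Minimum at tier 2: $13,309,504.38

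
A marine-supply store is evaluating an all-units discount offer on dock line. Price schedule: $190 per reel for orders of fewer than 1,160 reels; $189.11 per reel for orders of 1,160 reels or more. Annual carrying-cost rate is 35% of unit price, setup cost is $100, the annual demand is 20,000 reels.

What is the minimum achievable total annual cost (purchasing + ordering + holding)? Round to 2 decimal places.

$3,816,309.51

H₁ = 35%×$190 = $66.5000;  H₂ = 35%×$189.11 = $66.1885
EOQ₁ = √(2×20,000×100/66.5000) = 245.26  (< 1,160, feasible at tier 1)
EOQ₂ = √(2×20,000×100/66.1885) = 245.83  (< 1,160 → use Q = 1,160 at tier-2 price)
TC(tier 1 (EOQ₁), Q≈245.3) = $3,816,309.51
TC(tier 2, Q≈1,160.0) = $3,822,313.47
Minimum at tier 1 (EOQ₁): $3,816,309.51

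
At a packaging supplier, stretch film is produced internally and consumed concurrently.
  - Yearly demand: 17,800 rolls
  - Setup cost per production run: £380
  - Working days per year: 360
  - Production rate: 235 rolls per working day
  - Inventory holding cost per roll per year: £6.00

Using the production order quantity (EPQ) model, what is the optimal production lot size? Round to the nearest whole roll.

1,690 rolls

d = 17,800/360 = 49.4444 rolls/day;  effective holding cost H(1 − d/p) = 6·(1 − 49.4444/235) = 4.73759
Q* = √(2DS / H_eff) = √(2·17,800·380 / 4.73759) ≈ 1,689.81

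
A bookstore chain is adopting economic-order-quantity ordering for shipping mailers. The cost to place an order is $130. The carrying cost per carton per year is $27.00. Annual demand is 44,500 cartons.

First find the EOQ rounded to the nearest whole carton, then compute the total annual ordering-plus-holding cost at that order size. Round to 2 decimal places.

Optimal lot size Q* = (2 × 44,500 × $130 / $27)^½ ≈ 654.61 → Q = 655 cartons
Ordering: D/Q × S = 44,500/655 × $130 = $8,832.06
Holding:  Q/2 × H = 655/2 × $27 = $8,842.50
Total = $8,832.06 + $8,842.50 = $17,674.56

$17,674.56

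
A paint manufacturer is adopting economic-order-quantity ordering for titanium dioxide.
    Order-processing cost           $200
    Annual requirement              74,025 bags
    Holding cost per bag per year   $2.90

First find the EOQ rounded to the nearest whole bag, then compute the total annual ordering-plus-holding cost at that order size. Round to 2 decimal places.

$9,266.55

2DS/H = 2·74,025·200/2.9 = 10,210,344.83
EOQ = √10,210,344.83 ≈ 3,195.36 → Q = 3,195 bags
Ordering: D/Q × S = 74,025/3,195 × $200 = $4,633.80
Holding:  Q/2 × H = 3,195/2 × $2.9 = $4,632.75
Total = $4,633.80 + $4,632.75 = $9,266.55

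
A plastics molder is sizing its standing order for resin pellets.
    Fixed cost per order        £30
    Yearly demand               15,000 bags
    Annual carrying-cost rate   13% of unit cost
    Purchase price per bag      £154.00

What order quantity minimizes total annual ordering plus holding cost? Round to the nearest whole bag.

Carrying cost H = £154 × 13% = £20.0200/bag/yr
EOQ = √(2DS/H) = √(2 × 15,000 × 30 / 20.02)
    = √(44,955.04) ≈ 212.03

212 bags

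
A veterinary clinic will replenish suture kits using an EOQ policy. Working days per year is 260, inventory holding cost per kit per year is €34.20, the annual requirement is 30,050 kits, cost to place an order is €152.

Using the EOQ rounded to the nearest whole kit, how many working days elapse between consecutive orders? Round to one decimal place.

2DS/H = 2·30,050·152/34.2 = 267,111.11
EOQ = √267,111.11 ≈ 516.83 → Q = 517 kits
Days between orders = 260 / (D/Q) = 260 / 58.124 ≈ 4.473

4.5 days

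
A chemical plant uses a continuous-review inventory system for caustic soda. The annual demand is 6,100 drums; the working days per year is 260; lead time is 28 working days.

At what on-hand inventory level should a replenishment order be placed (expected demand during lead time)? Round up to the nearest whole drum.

657 drums

Daily demand d = 6,100 / 260 = 23.462 drums/day
Demand during lead time = 23.462 × 28 = 656.92
Reorder point = 656.92 → round up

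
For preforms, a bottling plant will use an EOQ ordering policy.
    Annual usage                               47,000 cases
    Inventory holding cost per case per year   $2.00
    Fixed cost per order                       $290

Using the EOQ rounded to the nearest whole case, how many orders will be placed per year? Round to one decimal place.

12.7 orders per year

EOQ = √(2DS/H) = √(2 × 47,000 × 290 / 2)
    = √(13,630,000.00) ≈ 3,691.88 → Q = 3,692
Orders per year = D/Q = 47,000 / 3,692 = 12.730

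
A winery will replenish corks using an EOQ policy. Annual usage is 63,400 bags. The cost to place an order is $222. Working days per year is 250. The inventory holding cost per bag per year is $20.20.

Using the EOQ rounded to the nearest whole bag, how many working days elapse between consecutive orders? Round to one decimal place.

4.7 days

2DS/H = 2·63,400·222/20.2 = 1,393,544.55
EOQ = √1,393,544.55 ≈ 1,180.48 → Q = 1,180 bags
Cycle time = (working days × Q)/D = (250 × 1,180) / 63,400 = 4.653 days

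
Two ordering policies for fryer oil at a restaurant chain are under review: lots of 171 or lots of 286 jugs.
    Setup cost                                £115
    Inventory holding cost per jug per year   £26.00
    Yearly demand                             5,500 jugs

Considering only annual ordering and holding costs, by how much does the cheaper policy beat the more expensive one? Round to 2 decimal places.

For each Q, cost = (D/Q)·S + (Q/2)·H.
TC(171) = (5,500/171)×115 + (171/2)×26 = £5,921.83
TC(286) = (5,500/286)×115 + (286/2)×26 = £5,929.54
Cheaper: Q = 171.  Difference = £7.71

£7.71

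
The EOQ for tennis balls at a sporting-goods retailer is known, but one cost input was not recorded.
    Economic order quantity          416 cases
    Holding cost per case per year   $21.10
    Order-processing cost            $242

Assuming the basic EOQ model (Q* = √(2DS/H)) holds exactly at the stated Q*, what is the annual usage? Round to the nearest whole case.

7,544 cases per year

Since Q* = (2DS/H)^½, squaring gives Q*²·H = 2DS.
D = Q²H / (2S) = 416² × 21.1 / (2 × 242) = 7,544.38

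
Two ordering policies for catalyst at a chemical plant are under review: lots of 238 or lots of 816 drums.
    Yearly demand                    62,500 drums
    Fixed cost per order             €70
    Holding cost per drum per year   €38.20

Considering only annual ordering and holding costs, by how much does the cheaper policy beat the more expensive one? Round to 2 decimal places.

For each Q, cost = (D/Q)·S + (Q/2)·H.
TC(238) = (62,500/238)×70 + (238/2)×38.2 = €22,928.15
TC(816) = (62,500/816)×70 + (816/2)×38.2 = €20,947.12
Cheaper: Q = 816.  Difference = €1,981.03

€1,981.03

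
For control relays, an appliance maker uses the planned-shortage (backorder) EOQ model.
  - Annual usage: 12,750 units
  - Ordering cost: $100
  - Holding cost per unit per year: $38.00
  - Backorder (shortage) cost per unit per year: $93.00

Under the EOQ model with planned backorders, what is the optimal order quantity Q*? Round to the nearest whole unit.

Basic EOQ = √(2·12,750·100/38) = 259.047
Backorder adjustment √((H+b)/b) = √((38+93)/93) = 1.1868
Q* = 259.047 × 1.1868 ≈ 307.45

307 units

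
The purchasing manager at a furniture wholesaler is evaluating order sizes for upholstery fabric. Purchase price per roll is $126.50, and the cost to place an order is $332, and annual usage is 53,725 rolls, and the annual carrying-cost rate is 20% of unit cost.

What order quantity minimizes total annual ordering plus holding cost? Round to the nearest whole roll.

1,187 rolls

Carrying cost H = $126.5 × 20% = $25.3000/roll/yr
EOQ = √(2DS/H) = √(2 × 53,725 × 332 / 25.3)
    = √(1,410,015.81) ≈ 1,187.44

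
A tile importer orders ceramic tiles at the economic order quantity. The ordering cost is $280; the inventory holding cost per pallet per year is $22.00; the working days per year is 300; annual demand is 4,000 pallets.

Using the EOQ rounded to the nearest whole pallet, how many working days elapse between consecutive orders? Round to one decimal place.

Optimal lot size Q* = (2 × 4,000 × $280 / $22)^½ ≈ 319.09 → Q = 319 pallets
Days between orders = 300 / (D/Q) = 300 / 12.539 ≈ 23.925

23.9 days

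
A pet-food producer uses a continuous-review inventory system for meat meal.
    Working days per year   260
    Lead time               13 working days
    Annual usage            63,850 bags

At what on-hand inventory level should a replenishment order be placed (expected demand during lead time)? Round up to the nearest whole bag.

Daily demand d = 63,850 / 260 = 245.577 bags/day
Demand during lead time = 245.577 × 13 = 3,192.50
Reorder point = 3,192.50 → round up

3,193 bags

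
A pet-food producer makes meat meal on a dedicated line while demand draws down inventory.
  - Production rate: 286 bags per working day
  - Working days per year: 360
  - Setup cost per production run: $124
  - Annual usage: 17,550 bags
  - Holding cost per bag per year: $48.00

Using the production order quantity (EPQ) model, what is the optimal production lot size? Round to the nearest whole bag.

Daily demand d = 17,550/360 = 48.750; p = 286; 1 − d/p = 0.82955
EPQ = √(2DS / (H(1 − d/p)))
    = √(2 × 17,550 × 124 / (48 × 0.82955)) ≈ 330.62

331 bags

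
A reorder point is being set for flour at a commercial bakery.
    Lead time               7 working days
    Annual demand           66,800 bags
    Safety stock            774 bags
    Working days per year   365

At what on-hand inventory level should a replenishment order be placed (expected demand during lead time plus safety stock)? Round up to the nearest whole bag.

2,056 bags

Daily demand d = 66,800 / 365 = 183.014 bags/day
Demand during lead time = 183.014 × 7 = 1,281.10
Reorder point = 1,281.10 + 774 = 2,055.10 → round up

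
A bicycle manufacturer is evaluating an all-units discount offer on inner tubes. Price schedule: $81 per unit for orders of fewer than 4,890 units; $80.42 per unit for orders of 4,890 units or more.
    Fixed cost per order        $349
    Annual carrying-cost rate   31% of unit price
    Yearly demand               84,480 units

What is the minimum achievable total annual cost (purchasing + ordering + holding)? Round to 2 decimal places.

H₁ = 31%×$81 = $25.1100;  H₂ = 31%×$80.42 = $24.9302
EOQ₁ = √(2×84,480×349/25.1100) = 1,532.43  (< 4,890, feasible at tier 1)
EOQ₂ = √(2×84,480×349/24.9302) = 1,537.95  (< 4,890 → use Q = 4,890 at tier-2 price)
TC(tier 1 (EOQ₁), Q≈1,532.4) = $6,881,359.38
TC(tier 2, Q≈4,890.0) = $6,860,865.29
Minimum at tier 2: $6,860,865.29

$6,860,865.29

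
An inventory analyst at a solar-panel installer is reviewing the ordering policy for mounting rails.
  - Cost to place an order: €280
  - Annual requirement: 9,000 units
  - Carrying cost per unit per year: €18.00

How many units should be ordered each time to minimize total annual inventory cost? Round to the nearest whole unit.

2DS/H = 2·9,000·280/18 = 280,000.00
EOQ = √280,000.00 ≈ 529.15

529 units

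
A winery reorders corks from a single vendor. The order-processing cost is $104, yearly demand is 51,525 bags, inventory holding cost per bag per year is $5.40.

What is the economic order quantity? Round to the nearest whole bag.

EOQ = √(2DS/H) = √(2 × 51,525 × 104 / 5.4)
    = √(1,984,666.67) ≈ 1,408.78

1,409 bags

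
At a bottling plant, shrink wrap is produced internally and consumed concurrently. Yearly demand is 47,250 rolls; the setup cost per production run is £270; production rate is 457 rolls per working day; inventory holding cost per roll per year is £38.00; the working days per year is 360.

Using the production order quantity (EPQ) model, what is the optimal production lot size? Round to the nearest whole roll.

Daily demand d = 47,250/360 = 131.250; p = 457; 1 − d/p = 0.71280
EPQ = √(2DS / (H(1 − d/p)))
    = √(2 × 47,250 × 270 / (38 × 0.71280)) ≈ 970.56

971 rolls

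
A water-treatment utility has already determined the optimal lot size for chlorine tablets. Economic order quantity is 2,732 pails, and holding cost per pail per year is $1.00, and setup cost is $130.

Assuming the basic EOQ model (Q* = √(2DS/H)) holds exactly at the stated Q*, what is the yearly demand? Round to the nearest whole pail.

28,707 pails per year

EOQ relation: Q² = 2DS/H, so rearrange for the unknown.
D = Q²H / (2S) = 2,732² × 1 / (2 × 130) = 28,707.02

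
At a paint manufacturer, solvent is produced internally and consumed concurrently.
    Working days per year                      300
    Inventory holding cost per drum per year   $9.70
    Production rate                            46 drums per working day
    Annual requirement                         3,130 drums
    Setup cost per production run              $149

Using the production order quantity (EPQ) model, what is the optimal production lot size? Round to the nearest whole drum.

353 drums

d = 3,130/300 = 10.4333 drums/day;  effective holding cost H(1 − d/p) = 9.7·(1 − 10.4333/46) = 7.49993
Q* = √(2DS / H_eff) = √(2·3,130·149 / 7.49993) ≈ 352.66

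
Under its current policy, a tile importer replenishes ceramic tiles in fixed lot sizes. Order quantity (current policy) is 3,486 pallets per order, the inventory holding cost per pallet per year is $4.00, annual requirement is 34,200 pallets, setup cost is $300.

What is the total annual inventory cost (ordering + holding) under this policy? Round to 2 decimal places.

Annual ordering cost = (D/Q)·S = (34,200/3,486) × 300 = $2,943.20
Annual holding cost  = (Q/2)·H = (3,486/2) × 4 = $6,972.00
Total = $2,943.20 + $6,972.00 = $9,915.20

$9,915.20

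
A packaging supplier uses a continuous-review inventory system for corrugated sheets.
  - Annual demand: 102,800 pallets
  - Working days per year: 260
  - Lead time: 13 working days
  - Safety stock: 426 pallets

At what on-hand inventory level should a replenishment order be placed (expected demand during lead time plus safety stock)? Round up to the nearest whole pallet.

Daily demand d = 102,800 / 260 = 395.385 pallets/day
Demand during lead time = 395.385 × 13 = 5,140.00
Reorder point = 5,140.00 + 426 = 5,566.00 → round up

5,566 pallets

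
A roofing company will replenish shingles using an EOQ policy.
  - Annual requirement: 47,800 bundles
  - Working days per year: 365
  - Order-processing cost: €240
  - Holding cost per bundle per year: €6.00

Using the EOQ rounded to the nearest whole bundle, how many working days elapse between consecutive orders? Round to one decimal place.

14.9 days

EOQ = √(2DS/H) = √(2 × 47,800 × 240 / 6)
    = √(3,824,000.00) ≈ 1,955.51 → Q = 1,956 bundles
Days between orders = 365 / (D/Q) = 365 / 24.438 ≈ 14.936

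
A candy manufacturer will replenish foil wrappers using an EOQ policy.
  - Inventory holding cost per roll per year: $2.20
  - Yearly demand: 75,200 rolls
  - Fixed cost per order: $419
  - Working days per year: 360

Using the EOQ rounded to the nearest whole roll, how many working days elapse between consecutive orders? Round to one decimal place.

25.6 days

Optimal lot size Q* = (2 × 75,200 × $419 / $2.2)^½ ≈ 5,352.04 → Q = 5,352 rolls
Days between orders = 360 / (D/Q) = 360 / 14.051 ≈ 25.621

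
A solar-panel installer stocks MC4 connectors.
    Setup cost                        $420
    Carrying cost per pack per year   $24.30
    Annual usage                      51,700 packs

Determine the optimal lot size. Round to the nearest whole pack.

1,337 packs

Optimal lot size Q* = (2 × 51,700 × $420 / $24.3)^½ ≈ 1,336.85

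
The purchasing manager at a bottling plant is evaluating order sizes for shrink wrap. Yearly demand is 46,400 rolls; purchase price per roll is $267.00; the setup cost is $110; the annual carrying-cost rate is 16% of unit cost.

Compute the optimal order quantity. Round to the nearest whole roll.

489 rolls

Holding cost per roll per year: H = 16% × $267 = $42.7200
Optimal lot size Q* = (2 × 46,400 × $110 / $42.72)^½ ≈ 488.83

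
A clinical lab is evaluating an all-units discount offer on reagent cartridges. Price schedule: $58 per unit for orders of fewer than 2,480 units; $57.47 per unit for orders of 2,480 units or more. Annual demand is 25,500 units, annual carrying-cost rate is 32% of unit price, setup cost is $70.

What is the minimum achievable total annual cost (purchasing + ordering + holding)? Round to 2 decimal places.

H₁ = 32%×$58 = $18.5600;  H₂ = 32%×$57.47 = $18.3904
EOQ₁ = √(2×25,500×70/18.5600) = 438.58  (< 2,480, feasible at tier 1)
EOQ₂ = √(2×25,500×70/18.3904) = 440.59  (< 2,480 → use Q = 2,480 at tier-2 price)
TC(tier 1 (EOQ₁), Q≈438.6) = $1,487,139.98
TC(tier 2, Q≈2,480.0) = $1,489,008.85
Minimum at tier 1 (EOQ₁): $1,487,139.98

$1,487,139.98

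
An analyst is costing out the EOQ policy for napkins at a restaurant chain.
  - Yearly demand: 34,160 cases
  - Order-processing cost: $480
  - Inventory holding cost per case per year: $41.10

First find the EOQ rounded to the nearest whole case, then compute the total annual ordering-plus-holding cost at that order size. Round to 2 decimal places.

$36,712.63

Q* = √(2·D·S / H) = √(2·34,160·480 / 41.1) = √797,897.8 ≈ 893.25 → Q = 893 cases
Orders/yr = 34,160/893 = 38.253; ordering cost = 38.253 × $480 = $18,361.48
Average inventory = 893/2 = 446.5; holding cost = 446.5 × $41.1 = $18,351.15
Total = $18,361.48 + $18,351.15 = $36,712.63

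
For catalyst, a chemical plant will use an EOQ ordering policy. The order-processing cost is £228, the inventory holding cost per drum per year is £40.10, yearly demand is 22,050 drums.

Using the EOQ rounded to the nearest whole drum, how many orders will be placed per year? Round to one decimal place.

Optimal lot size Q* = (2 × 22,050 × £228 / £40.1)^½ ≈ 500.74 → Q = 501
Orders per year = D/Q = 22,050 / 501 = 44.012

44.0 orders per year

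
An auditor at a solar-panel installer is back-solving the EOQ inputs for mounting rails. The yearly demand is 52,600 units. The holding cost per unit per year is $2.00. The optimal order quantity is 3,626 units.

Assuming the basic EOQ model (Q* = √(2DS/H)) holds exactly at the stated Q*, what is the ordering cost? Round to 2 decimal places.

$249.96

From Q* = √(2DS/H) ⇒ Q*² = 2DS/H.
S = Q²H / (2D) = 3,626² × 2 / (2 × 52,600) = 249.9596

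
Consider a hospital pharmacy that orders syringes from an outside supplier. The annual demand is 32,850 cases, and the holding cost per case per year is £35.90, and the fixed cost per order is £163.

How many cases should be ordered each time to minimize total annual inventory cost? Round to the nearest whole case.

546 cases

Optimal lot size Q* = (2 × 32,850 × £163 / £35.9)^½ ≈ 546.17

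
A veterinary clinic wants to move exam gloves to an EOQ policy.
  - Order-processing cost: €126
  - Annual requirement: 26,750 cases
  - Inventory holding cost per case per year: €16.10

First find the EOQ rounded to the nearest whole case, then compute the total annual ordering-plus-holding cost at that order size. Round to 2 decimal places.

€10,417.78

2DS/H = 2·26,750·126/16.1 = 418,695.65
EOQ = √418,695.65 ≈ 647.07 → Q = 647 cases
Annual ordering cost = (D/Q)·S = (26,750/647) × 126 = €5,209.43
Annual holding cost  = (Q/2)·H = (647/2) × 16.1 = €5,208.35
Total = €5,209.43 + €5,208.35 = €10,417.78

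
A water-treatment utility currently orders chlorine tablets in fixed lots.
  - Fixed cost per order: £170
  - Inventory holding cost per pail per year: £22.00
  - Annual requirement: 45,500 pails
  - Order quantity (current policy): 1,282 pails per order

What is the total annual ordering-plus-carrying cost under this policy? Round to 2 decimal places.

£20,135.54

Ordering: D/Q × S = 45,500/1,282 × £170 = £6,033.54
Holding:  Q/2 × H = 1,282/2 × £22 = £14,102.00
Total = £6,033.54 + £14,102.00 = £20,135.54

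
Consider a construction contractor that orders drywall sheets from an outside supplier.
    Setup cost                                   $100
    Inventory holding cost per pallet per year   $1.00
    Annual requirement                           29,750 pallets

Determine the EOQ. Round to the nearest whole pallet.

2,439 pallets

2DS/H = 2·29,750·100/1 = 5,950,000.00
EOQ = √5,950,000.00 ≈ 2,439.26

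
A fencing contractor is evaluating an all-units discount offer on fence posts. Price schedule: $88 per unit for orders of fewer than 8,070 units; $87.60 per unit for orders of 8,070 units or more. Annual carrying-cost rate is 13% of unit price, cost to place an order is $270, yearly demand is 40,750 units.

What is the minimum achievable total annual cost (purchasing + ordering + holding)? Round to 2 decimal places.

$3,601,866.23

H₁ = 13%×$88 = $11.4400;  H₂ = 13%×$87.60 = $11.3880
EOQ₁ = √(2×40,750×270/11.4400) = 1,386.91  (< 8,070, feasible at tier 1)
EOQ₂ = √(2×40,750×270/11.3880) = 1,390.07  (< 8,070 → use Q = 8,070 at tier-2 price)
TC(tier 1 (EOQ₁), Q≈1,386.9) = $3,601,866.23
TC(tier 2, Q≈8,070.0) = $3,617,013.96
Minimum at tier 1 (EOQ₁): $3,601,866.23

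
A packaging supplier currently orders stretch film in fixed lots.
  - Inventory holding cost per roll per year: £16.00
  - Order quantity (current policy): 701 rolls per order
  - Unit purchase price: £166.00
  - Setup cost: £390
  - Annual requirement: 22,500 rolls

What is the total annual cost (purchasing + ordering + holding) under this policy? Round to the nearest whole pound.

Annual ordering cost = (D/Q)·S = (22,500/701) × 390 = £12,517.83
Annual holding cost  = (Q/2)·H = (701/2) × 16 = £5,608.00
Purchase cost = D·C = 22,500 × 166 = £3,735,000.00
Total = £12,517.83 + £5,608.00 + £3,735,000.00 = £3,753,125.83

£3,753,126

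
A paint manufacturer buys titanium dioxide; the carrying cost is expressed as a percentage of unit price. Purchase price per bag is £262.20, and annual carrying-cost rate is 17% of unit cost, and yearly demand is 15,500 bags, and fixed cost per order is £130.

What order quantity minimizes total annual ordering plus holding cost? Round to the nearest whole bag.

Carrying cost H = £262.2 × 17% = £44.5740/bag/yr
Optimal lot size Q* = (2 × 15,500 × £130 / £44.574)^½ ≈ 300.68

301 bags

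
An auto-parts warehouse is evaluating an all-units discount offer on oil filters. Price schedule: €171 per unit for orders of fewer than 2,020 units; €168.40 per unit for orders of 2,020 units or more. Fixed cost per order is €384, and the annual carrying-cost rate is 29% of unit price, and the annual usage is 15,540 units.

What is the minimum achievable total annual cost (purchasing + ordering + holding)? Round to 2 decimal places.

H₁ = 29%×€171 = €49.5900;  H₂ = 29%×€168.40 = €48.8360
EOQ₁ = √(2×15,540×384/49.5900) = 490.58  (< 2,020, feasible at tier 1)
EOQ₂ = √(2×15,540×384/48.8360) = 494.35  (< 2,020 → use Q = 2,020 at tier-2 price)
TC(tier 1 (EOQ₁), Q≈490.6) = €2,681,667.82
TC(tier 2, Q≈2,020.0) = €2,669,214.50
Minimum at tier 2: €2,669,214.50

€2,669,214.50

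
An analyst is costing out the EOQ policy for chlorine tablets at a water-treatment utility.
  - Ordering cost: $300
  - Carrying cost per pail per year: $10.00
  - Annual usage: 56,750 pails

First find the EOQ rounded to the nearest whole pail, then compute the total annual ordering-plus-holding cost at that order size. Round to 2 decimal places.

Optimal lot size Q* = (2 × 56,750 × $300 / $10)^½ ≈ 1,845.26 → Q = 1,845 pails
Ordering: D/Q × S = 56,750/1,845 × $300 = $9,227.64
Holding:  Q/2 × H = 1,845/2 × $10 = $9,225.00
Total = $9,227.64 + $9,225.00 = $18,452.64

$18,452.64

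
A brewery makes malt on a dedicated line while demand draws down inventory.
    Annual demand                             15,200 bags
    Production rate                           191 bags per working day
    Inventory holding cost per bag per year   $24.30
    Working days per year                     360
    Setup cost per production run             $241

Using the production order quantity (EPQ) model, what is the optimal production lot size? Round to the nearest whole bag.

622 bags

d = 15,200/360 = 42.2222 bags/day;  effective holding cost H(1 − d/p) = 24.3·(1 − 42.2222/191) = 18.92827
Q* = √(2DS / H_eff) = √(2·15,200·241 / 18.92827) ≈ 622.14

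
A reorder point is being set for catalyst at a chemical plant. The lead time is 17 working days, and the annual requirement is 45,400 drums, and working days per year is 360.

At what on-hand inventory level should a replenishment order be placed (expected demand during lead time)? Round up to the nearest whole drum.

Daily demand d = 45,400 / 360 = 126.111 drums/day
Demand during lead time = 126.111 × 17 = 2,143.89
Reorder point = 2,143.89 → round up

2,144 drums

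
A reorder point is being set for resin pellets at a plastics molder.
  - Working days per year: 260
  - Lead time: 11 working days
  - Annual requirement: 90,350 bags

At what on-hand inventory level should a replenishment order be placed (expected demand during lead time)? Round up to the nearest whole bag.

Daily demand d = 90,350 / 260 = 347.500 bags/day
Demand during lead time = 347.500 × 11 = 3,822.50
Reorder point = 3,822.50 → round up

3,823 bags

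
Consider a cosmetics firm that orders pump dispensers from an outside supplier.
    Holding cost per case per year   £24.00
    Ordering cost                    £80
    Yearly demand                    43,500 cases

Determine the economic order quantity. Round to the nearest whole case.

539 cases

2DS/H = 2·43,500·80/24 = 290,000.00
EOQ = √290,000.00 ≈ 538.52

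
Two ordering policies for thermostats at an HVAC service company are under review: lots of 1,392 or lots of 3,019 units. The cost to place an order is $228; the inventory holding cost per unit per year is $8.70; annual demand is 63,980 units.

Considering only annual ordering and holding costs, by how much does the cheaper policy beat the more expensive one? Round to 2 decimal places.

$1,429.85

Annual cost at Q: ordering D·S/Q plus holding Q·H/2.
TC(1,392) = (63,980/1,392)×228 + (1,392/2)×8.7 = $16,534.68
TC(3,019) = (63,980/3,019)×228 + (3,019/2)×8.7 = $17,964.53
|ΔTC| = |$16,534.68 − $17,964.53| = $1,429.85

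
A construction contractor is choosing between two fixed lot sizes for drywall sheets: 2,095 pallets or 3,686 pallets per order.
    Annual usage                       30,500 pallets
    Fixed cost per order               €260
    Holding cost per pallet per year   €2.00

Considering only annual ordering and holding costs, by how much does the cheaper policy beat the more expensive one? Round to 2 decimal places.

€42.82

Annual cost at Q: ordering D·S/Q plus holding Q·H/2.
TC(2,095) = (30,500/2,095)×260 + (2,095/2)×2 = €5,880.20
TC(3,686) = (30,500/3,686)×260 + (3,686/2)×2 = €5,837.38
Lots of 3,686 are cheaper by €42.82.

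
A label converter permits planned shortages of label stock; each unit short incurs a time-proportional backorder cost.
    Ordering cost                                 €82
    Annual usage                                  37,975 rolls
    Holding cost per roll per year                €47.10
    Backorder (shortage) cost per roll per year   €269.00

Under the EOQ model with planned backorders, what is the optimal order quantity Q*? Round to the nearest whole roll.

394 rolls

Basic EOQ = √(2·37,975·82/47.1) = 363.631
Backorder adjustment √((H+b)/b) = √((47.1+269)/269) = 1.0840
Q* = 363.631 × 1.0840 ≈ 394.18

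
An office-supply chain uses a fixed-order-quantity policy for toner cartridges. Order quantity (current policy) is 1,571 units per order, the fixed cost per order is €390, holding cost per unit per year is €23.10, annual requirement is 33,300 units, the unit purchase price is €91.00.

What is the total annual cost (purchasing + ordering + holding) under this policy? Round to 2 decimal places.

€3,056,711.76

Ordering: D/Q × S = 33,300/1,571 × €390 = €8,266.71
Holding:  Q/2 × H = 1,571/2 × €23.1 = €18,145.05
Purchase cost = D·C = 33,300 × 91 = €3,030,300.00
Total = €8,266.71 + €18,145.05 + €3,030,300.00 = €3,056,711.76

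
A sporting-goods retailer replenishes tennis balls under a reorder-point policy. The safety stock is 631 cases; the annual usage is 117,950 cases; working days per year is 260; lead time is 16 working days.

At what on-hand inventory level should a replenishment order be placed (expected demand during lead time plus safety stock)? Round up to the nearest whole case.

7,890 cases

Daily demand d = 117,950 / 260 = 453.654 cases/day
Demand during lead time = 453.654 × 16 = 7,258.46
Reorder point = 7,258.46 + 631 = 7,889.46 → round up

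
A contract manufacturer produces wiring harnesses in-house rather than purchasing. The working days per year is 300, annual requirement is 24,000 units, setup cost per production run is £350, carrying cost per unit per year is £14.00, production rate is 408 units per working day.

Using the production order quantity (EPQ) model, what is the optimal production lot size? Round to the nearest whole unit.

1,222 units

Daily demand d = 24,000/300 = 80.000; p = 408; 1 − d/p = 0.80392
EPQ = √(2DS / (H(1 − d/p)))
    = √(2 × 24,000 × 350 / (14 × 0.80392)) ≈ 1,221.75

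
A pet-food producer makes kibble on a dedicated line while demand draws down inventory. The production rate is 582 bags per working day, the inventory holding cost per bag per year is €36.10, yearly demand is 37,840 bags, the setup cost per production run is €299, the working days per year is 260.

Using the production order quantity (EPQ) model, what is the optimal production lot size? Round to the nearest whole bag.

914 bags

Daily demand d = 37,840/260 = 145.538; p = 582; 1 − d/p = 0.74993
EPQ = √(2DS / (H(1 − d/p)))
    = √(2 × 37,840 × 299 / (36.1 × 0.74993)) ≈ 914.24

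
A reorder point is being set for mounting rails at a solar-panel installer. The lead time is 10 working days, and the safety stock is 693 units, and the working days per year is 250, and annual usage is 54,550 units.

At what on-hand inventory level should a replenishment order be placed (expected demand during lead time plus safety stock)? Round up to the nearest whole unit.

Daily demand d = 54,550 / 250 = 218.200 units/day
Demand during lead time = 218.200 × 10 = 2,182.00
Reorder point = 2,182.00 + 693 = 2,875.00 → round up

2,875 units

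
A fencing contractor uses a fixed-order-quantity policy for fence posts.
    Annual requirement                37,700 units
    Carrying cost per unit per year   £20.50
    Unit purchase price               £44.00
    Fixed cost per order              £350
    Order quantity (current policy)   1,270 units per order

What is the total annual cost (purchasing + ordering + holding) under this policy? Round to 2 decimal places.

£1,682,207.26

Ordering: D/Q × S = 37,700/1,270 × £350 = £10,389.76
Holding:  Q/2 × H = 1,270/2 × £20.5 = £13,017.50
Purchase cost = D·C = 37,700 × 44 = £1,658,800.00
Total = £10,389.76 + £13,017.50 + £1,658,800.00 = £1,682,207.26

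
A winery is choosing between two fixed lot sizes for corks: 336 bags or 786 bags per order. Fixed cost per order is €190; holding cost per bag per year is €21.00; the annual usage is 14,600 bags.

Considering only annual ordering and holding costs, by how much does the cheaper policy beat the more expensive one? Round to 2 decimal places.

TC(Q) = (D/Q)S + (Q/2)H
TC(336) = (14,600/336)×190 + (336/2)×21 = €11,783.95
TC(786) = (14,600/786)×190 + (786/2)×21 = €11,782.26
Cheaper: Q = 786.  Difference = €1.69

€1.69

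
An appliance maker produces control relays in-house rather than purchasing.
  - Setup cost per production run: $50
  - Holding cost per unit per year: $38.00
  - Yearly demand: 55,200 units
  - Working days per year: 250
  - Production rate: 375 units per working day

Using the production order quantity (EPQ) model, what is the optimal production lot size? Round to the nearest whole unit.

594 units

d = 55,200/250 = 220.8000 units/day;  effective holding cost H(1 − d/p) = 38·(1 − 220.8000/375) = 15.62560
Q* = √(2DS / H_eff) = √(2·55,200·50 / 15.62560) ≈ 594.36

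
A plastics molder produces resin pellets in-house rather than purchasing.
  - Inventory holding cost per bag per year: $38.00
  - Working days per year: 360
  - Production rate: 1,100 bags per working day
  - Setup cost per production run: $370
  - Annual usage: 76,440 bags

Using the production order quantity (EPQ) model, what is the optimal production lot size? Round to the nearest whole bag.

1,358 bags

Daily demand d = 76,440/360 = 212.333; p = 1100; 1 − d/p = 0.80697
EPQ = √(2DS / (H(1 − d/p)))
    = √(2 × 76,440 × 370 / (38 × 0.80697)) ≈ 1,358.18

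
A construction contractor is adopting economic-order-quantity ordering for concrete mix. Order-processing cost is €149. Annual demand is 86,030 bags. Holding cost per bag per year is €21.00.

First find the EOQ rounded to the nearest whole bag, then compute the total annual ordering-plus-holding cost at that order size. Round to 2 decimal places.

€23,202.93

EOQ = √(2DS/H) = √(2 × 86,030 × 149 / 21)
    = √(1,220,806.67) ≈ 1,104.90 → Q = 1,105 bags
Orders/yr = 86,030/1,105 = 77.855; ordering cost = 77.855 × €149 = €11,600.43
Average inventory = 1,105/2 = 552.5; holding cost = 552.5 × €21 = €11,602.50
Total = €11,600.43 + €11,602.50 = €23,202.93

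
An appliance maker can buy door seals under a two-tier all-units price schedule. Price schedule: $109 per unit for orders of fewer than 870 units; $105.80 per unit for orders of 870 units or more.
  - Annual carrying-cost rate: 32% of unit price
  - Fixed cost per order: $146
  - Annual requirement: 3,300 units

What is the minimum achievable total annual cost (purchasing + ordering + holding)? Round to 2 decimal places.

$364,421.15

H₁ = 32%×$109 = $34.8800;  H₂ = 32%×$105.80 = $33.8560
EOQ₁ = √(2×3,300×146/34.8800) = 166.21  (< 870, feasible at tier 1)
EOQ₂ = √(2×3,300×146/33.8560) = 168.71  (< 870 → use Q = 870 at tier-2 price)
TC(tier 1 (EOQ₁), Q≈166.2) = $365,497.44
TC(tier 2, Q≈870.0) = $364,421.15
Minimum at tier 2: $364,421.15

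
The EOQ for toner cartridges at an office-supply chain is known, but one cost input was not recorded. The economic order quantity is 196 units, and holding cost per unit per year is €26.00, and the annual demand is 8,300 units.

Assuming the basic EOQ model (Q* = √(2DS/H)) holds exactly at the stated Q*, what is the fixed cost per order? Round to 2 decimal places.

EOQ relation: Q² = 2DS/H, so rearrange for the unknown.
S = Q²H / (2D) = 196² × 26 / (2 × 8,300) = 60.1696

€60.17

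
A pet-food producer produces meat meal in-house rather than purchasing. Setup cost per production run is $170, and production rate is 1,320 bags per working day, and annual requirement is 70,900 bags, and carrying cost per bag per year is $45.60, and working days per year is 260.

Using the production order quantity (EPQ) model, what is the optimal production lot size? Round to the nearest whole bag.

d = 70,900/260 = 272.6923 bags/day;  effective holding cost H(1 − d/p) = 45.6·(1 − 272.6923/1320) = 36.17972
Q* = √(2DS / H_eff) = √(2·70,900·170 / 36.17972) ≈ 816.26

816 bags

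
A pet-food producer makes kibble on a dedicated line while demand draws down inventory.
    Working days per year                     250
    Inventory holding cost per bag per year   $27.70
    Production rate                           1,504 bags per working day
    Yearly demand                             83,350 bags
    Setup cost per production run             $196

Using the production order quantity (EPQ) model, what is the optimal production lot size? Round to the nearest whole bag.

1,231 bags

d = 83,350/250 = 333.4000 bags/day;  effective holding cost H(1 − d/p) = 27.7·(1 − 333.4000/1504) = 21.55959
Q* = √(2DS / H_eff) = √(2·83,350·196 / 21.55959) ≈ 1,231.05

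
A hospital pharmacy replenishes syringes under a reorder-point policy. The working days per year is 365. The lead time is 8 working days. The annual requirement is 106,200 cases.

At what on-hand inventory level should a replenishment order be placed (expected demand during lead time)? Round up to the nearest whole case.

Daily demand d = 106,200 / 365 = 290.959 cases/day
Demand during lead time = 290.959 × 8 = 2,327.67
Reorder point = 2,327.67 → round up

2,328 cases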